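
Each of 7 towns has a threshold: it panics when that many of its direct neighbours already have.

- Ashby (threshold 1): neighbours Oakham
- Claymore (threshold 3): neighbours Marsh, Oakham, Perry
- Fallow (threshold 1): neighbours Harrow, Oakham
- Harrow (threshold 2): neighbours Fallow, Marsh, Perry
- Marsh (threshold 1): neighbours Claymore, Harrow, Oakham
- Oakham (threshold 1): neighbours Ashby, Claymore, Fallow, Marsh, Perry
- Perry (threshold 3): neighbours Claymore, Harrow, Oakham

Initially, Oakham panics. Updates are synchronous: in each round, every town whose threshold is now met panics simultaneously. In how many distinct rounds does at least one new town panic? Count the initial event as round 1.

Round 1 — Oakham panics (initial).
Round 2 — checking thresholds:
  Ashby: 1 of 1 neighbours ≥ 1, panics.
  Claymore: 1 of 3 neighbours < 3, holds.
  Fallow: 1 of 2 neighbours ≥ 1, panics.
  Marsh: 1 of 3 neighbours ≥ 1, panics.
  Perry: 1 of 3 neighbours < 3, holds.
Round 3 — checking thresholds:
  Claymore: 2 of 3 neighbours < 3, holds.
  Harrow: 2 of 3 neighbours ≥ 2, panics.
  Perry: 1 of 3 neighbours < 3, holds.
Round 4 — no new panics; cascade stops.

3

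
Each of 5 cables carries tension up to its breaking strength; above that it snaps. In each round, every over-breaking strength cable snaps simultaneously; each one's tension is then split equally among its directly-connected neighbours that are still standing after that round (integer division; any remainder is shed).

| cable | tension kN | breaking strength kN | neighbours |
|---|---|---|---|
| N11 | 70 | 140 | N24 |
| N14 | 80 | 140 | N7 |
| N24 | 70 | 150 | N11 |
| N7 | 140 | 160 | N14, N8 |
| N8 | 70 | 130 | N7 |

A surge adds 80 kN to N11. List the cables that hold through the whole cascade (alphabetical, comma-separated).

N14, N7, N8

Round 1 — N11 at 150 > 140. N11 snaps.
  N11 sheds 150 kN to N24: 150 each.
    N24: 70+150 = 220 > 150
Round 2 — N24 snaps.
  N24 sheds 220 kN: no online neighbours, lost.
No further breaks.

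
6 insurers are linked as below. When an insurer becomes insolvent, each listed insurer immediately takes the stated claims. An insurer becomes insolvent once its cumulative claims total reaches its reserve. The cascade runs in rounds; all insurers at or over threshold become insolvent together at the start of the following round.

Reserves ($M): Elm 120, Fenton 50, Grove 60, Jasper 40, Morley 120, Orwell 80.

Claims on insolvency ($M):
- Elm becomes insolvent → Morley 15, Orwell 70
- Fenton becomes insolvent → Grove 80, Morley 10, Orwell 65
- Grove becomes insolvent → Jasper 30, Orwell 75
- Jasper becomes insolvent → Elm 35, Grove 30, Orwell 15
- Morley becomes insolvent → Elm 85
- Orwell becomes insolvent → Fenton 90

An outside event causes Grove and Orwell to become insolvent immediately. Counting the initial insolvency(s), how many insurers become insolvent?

3

Round 1 — Grove, Orwell become insolvent (initial).
  Fenton: +90 → 90 ≥ 50
  Jasper: +30 → 30 < 40
Round 2 — Fenton becomes insolvent.
  Morley: +10 → 10 < 120
No further insolvencies.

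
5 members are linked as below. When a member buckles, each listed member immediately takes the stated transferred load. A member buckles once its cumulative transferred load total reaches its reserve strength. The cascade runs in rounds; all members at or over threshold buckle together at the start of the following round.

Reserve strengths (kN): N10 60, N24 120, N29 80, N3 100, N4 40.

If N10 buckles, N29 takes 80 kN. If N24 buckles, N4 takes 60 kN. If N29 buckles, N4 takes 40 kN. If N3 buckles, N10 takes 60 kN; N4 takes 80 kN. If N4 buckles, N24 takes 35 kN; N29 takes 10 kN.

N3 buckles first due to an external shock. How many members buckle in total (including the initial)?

Round 1 — N3 buckles (initial).
  N10: +60 → 60 ≥ 60
  N4: +80 → 80 ≥ 40
Round 2 — N10, N4 buckle.
  N24: +35 → 35 < 120
  N29: +80+10 → 90 ≥ 80
Round 3 — N29 buckles.
No further bucklings.

4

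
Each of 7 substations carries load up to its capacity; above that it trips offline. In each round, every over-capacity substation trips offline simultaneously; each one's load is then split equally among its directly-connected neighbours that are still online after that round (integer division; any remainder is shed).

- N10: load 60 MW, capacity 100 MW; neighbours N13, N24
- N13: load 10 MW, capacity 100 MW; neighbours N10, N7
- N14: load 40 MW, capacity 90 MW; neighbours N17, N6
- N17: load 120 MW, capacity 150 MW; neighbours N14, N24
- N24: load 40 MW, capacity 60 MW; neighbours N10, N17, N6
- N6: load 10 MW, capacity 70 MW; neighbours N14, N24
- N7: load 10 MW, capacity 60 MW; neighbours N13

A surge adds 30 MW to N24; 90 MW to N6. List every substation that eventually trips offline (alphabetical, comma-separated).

Round 1 — N24 at 70 > 60; N6 at 100 > 70. N24, N6 trip offline.
  N24 sheds 70 MW to N10, N17: 35 each.
    N10: 60+35 = 95 ≤ 100
    N17: 120+35 = 155 > 150
  N6 sheds 100 MW to N14: 100 each.
    N14: 40+100 = 140 > 90
Round 2 — N14, N17 trip offline.
  N14 sheds 140 MW: no online neighbours, lost.
  N17 sheds 155 MW: no online neighbours, lost.
No further trips.

N14, N17, N24, N6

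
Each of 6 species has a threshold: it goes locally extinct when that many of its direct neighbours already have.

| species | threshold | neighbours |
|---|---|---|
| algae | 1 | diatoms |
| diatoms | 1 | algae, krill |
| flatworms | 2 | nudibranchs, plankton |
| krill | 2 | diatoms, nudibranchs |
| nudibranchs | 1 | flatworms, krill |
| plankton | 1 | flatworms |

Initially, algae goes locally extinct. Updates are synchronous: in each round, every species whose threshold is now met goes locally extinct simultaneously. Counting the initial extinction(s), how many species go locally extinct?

2

Round 1 — algae goes locally extinct (initial).
Round 2 — checking thresholds:
  diatoms: 1 of 2 neighbours ≥ 1, goes locally extinct.
Round 3 — no new extinctions; cascade stops.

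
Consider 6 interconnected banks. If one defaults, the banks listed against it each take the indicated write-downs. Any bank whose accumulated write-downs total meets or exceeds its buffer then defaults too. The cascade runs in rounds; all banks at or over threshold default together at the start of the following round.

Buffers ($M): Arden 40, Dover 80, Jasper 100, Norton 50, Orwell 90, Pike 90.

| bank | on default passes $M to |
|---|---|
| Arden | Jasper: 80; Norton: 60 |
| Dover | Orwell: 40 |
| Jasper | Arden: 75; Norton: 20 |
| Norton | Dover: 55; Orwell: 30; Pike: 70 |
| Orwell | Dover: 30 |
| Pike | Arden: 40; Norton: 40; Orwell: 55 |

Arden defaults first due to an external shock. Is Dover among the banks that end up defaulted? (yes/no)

Round 1 — Arden defaults (initial).
  Jasper: +80 → 80 < 100
  Norton: +60 → 60 ≥ 50
Round 2 — Norton defaults.
  Dover: +55 → 55 < 80
  Orwell: +30 → 30 < 90
  Pike: +70 → 70 < 90
No further defaults.

no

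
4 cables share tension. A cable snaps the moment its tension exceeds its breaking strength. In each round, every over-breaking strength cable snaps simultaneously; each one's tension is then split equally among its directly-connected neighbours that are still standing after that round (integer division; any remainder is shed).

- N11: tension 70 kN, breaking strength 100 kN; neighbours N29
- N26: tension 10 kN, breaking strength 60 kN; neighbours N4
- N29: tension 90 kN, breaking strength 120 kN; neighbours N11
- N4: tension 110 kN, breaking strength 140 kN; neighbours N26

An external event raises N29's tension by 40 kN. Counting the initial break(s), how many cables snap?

Round 1 — N29 at 130 > 120. N29 snaps.
  N29 sheds 130 kN to N11: 130 each.
    N11: 70+130 = 200 > 100
Round 2 — N11 snaps.
  N11 sheds 200 kN: no online neighbours, lost.
No further breaks.

2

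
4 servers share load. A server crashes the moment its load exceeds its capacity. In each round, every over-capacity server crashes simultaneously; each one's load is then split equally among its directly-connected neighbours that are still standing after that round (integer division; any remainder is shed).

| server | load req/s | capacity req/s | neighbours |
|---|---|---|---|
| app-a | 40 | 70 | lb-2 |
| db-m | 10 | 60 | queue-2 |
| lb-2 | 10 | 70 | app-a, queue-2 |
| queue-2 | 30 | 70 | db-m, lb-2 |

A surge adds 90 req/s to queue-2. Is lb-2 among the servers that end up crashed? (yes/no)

no

Round 1 — queue-2 at 120 > 70. queue-2 crashes.
  queue-2 sheds 120 req/s to db-m, lb-2: 60 each.
    db-m: 10+60 = 70 > 60
    lb-2: 10+60 = 70 ≤ 70
Round 2 — db-m crashes.
  db-m sheds 70 req/s: no online neighbours, lost.
No further crashes.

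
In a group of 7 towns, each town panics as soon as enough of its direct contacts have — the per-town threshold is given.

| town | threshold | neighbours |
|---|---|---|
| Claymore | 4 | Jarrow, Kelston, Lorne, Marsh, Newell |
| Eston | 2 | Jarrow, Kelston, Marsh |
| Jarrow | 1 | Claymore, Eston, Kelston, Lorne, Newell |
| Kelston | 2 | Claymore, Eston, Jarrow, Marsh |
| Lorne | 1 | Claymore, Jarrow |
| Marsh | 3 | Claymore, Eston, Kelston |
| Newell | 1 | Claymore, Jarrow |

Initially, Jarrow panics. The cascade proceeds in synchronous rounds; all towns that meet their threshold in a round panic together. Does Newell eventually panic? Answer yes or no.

yes

Round 1 — Jarrow panics (initial).
Round 2 — checking thresholds:
  Claymore: 1 of 5 neighbours < 4, not yet.
  Eston: 1 of 3 neighbours < 2, not yet.
  Kelston: 1 of 4 neighbours < 2, not yet.
  Lorne: 1 of 2 neighbours ≥ 1, panics.
  Newell: 1 of 2 neighbours ≥ 1, panics.
Round 3 — no new panics; cascade stops.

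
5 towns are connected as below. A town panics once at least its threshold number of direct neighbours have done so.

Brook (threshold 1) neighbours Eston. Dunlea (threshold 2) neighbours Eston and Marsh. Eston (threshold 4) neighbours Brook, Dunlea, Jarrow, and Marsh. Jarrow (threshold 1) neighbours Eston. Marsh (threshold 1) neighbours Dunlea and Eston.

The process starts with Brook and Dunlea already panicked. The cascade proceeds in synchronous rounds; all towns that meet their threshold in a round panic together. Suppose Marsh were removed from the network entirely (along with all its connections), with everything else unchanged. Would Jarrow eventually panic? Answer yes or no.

With Marsh removed:
Round 1 — Brook, Dunlea panic (initial).
Round 2 — no new panics; cascade stops.

no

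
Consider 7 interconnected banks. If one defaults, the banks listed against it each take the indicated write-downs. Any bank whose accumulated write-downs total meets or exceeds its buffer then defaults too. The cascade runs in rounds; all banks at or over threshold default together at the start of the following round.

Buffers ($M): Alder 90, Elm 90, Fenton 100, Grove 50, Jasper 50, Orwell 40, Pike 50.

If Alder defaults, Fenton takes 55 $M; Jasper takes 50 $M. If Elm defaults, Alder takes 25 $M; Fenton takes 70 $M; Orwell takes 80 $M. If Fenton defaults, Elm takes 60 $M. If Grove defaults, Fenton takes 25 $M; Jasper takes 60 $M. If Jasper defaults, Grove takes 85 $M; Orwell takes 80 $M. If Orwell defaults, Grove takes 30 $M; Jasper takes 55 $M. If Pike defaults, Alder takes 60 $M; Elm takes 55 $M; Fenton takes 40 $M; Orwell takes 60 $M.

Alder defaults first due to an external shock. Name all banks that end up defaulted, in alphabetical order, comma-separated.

Round 1 — Alder defaults (initial).
  Fenton: +55 → 55 < 100
  Jasper: +50 → 50 ≥ 50
Round 2 — Jasper defaults.
  Grove: +85 → 85 ≥ 50
  Orwell: +80 → 80 ≥ 40
Round 3 — Grove, Orwell default.
  Fenton: +25 → 80 < 100
No further defaults.

Alder, Grove, Jasper, Orwell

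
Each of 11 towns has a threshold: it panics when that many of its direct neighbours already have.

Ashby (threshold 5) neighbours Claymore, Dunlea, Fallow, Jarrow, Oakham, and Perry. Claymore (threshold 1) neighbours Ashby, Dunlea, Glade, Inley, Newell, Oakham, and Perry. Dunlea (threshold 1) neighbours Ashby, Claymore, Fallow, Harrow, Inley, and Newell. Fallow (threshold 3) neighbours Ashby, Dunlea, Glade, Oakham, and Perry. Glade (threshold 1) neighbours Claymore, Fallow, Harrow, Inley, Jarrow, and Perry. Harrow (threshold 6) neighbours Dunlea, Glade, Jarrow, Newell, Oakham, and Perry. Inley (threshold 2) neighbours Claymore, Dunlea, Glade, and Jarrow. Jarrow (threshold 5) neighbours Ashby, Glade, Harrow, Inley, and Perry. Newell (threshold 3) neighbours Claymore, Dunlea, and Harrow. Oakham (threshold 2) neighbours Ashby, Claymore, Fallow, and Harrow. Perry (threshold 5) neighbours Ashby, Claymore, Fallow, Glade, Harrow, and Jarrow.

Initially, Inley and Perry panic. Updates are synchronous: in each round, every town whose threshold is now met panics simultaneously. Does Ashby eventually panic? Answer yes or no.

Round 1 — Inley, Perry panic (initial).
Round 2 — checking thresholds:
  Ashby: 1 of 6 neighbours < 5, not yet.
  Claymore: 2 of 7 neighbours ≥ 1, panics.
  Dunlea: 1 of 6 neighbours ≥ 1, panics.
  Fallow: 1 of 5 neighbours < 3, not yet.
  Glade: 2 of 6 neighbours ≥ 1, panics.
  Harrow: 1 of 6 neighbours < 6, not yet.
  Jarrow: 2 of 5 neighbours < 5, not yet.
Round 3 — checking thresholds:
  Ashby: 3 of 6 neighbours < 5, not yet.
  Fallow: 3 of 5 neighbours ≥ 3, panics.
  Harrow: 3 of 6 neighbours < 6, not yet.
  Jarrow: 3 of 5 neighbours < 5, not yet.
  Newell: 2 of 3 neighbours < 3, not yet.
  Oakham: 1 of 4 neighbours < 2, not yet.
Round 4 — checking thresholds:
  Ashby: 4 of 6 neighbours < 5, not yet.
  Harrow: 3 of 6 neighbours < 6, not yet.
  Jarrow: 3 of 5 neighbours < 5, not yet.
  Newell: 2 of 3 neighbours < 3, not yet.
  Oakham: 2 of 4 neighbours ≥ 2, panics.
Round 5 — checking thresholds:
  Ashby: 5 of 6 neighbours ≥ 5, panics.
  Harrow: 4 of 6 neighbours < 6, not yet.
  Jarrow: 3 of 5 neighbours < 5, not yet.
  Newell: 2 of 3 neighbours < 3, not yet.
Round 6 — no new panics; cascade stops.

yes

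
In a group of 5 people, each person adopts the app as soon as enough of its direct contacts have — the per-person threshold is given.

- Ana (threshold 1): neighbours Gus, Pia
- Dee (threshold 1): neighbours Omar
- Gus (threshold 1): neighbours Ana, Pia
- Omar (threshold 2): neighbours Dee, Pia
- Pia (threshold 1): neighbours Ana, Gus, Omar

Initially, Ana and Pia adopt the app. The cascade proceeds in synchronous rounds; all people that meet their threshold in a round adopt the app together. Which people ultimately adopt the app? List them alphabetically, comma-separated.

Round 1 — Ana, Pia adopt the app (initial).
Round 2 — checking thresholds:
  Gus: 2 of 2 neighbours ≥ 1, adopts the app.
  Omar: 1 of 2 neighbours < 2, not yet.
Round 3 — no new adoptions; cascade stops.

Ana, Gus, Pia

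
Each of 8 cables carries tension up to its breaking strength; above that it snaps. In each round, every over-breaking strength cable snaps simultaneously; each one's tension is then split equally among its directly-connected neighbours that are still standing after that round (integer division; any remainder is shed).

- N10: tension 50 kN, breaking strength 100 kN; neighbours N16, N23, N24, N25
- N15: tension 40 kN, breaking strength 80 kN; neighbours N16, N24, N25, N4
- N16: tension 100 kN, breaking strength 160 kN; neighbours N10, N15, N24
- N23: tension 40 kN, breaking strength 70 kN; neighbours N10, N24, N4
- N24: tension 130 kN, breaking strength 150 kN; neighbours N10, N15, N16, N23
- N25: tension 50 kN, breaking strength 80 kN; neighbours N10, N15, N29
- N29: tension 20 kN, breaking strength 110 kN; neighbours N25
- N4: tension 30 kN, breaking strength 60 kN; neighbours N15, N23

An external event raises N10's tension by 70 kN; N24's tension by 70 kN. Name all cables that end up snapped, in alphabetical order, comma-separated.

Round 1 — N10 at 120 > 100; N24 at 200 > 150. N10, N24 snap.
  N10 sheds 120 kN to N16, N23, N25: 40 each.
    N16: 100+40 = 140 ≤ 160
    N23: 40+40 = 80 > 70
    N25: 50+40 = 90 > 80
  N24 sheds 200 kN to N15, N16, N23: 66 each (2 lost).
    N15: 40+66 = 106 > 80
    N16: 140+66 = 206 > 160
    N23: 80+66 = 146 > 70
Round 2 — N15, N16, N23, N25 snap.
  N15 sheds 106 kN to N4: 106 each.
    N4: 30+106 = 136 > 60
  N16 sheds 206 kN: no online neighbours, lost.
  N23 sheds 146 kN to N4: 146 each.
    N4: 136+146 = 282 > 60
  N25 sheds 90 kN to N29: 90 each.
    N29: 20+90 = 110 ≤ 110
Round 3 — N4 snaps.
  N4 sheds 282 kN: no online neighbours, lost.
No further breaks.

N10, N15, N16, N23, N24, N25, N4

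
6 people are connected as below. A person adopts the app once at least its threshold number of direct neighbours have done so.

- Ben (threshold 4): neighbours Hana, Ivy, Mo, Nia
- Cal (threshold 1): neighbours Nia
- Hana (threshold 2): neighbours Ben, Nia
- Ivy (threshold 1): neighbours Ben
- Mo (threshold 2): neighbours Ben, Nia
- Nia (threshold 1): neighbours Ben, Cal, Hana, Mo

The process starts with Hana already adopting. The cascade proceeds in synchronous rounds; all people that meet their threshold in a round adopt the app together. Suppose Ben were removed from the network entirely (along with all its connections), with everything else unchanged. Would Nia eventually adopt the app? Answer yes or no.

With Ben removed:
Round 1 — Hana adopts the app (initial).
Round 2 — checking thresholds:
  Nia: 1 of 3 neighbours ≥ 1, adopts the app.
Round 3 — checking thresholds:
  Cal: 1 of 1 neighbours ≥ 1, adopts the app.
  Mo: 1 of 1 neighbours < 2, not yet.
Round 4 — no new adoptions; cascade stops.

yes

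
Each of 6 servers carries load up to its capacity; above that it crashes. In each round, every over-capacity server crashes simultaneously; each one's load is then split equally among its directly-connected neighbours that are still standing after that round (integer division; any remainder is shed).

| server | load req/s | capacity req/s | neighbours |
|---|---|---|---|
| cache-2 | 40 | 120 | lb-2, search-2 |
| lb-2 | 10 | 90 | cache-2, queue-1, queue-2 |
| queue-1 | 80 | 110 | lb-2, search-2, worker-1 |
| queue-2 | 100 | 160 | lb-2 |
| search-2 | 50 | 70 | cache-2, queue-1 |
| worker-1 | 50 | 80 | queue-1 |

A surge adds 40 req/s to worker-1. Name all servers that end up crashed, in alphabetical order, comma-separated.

cache-2, lb-2, queue-1, search-2, worker-1

Round 1 — worker-1 at 90 > 80. worker-1 crashes.
  worker-1 sheds 90 req/s to queue-1: 90 each.
    queue-1: 80+90 = 170 > 110
Round 2 — queue-1 crashes.
  queue-1 sheds 170 req/s to lb-2, search-2: 85 each.
    lb-2: 10+85 = 95 > 90
    search-2: 50+85 = 135 > 70
Round 3 — lb-2, search-2 crash.
  lb-2 sheds 95 req/s to cache-2, queue-2: 47 each (1 lost).
    cache-2: 40+47 = 87 ≤ 120
    queue-2: 100+47 = 147 ≤ 160
  search-2 sheds 135 req/s to cache-2: 135 each.
    cache-2: 87+135 = 222 > 120
Round 4 — cache-2 crashes.
  cache-2 sheds 222 req/s: no online neighbours, lost.
No further crashes.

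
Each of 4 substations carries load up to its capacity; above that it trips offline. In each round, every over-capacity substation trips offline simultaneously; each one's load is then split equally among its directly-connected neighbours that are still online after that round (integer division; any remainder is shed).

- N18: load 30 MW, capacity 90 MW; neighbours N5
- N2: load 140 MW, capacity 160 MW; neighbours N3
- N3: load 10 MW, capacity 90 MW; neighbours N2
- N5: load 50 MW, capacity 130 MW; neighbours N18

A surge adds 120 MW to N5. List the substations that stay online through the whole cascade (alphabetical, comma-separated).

N2, N3

Round 1 — N5 at 170 > 130. N5 trips offline.
  N5 sheds 170 MW to N18: 170 each.
    N18: 30+170 = 200 > 90
Round 2 — N18 trips offline.
  N18 sheds 200 MW: no online neighbours, lost.
No further trips.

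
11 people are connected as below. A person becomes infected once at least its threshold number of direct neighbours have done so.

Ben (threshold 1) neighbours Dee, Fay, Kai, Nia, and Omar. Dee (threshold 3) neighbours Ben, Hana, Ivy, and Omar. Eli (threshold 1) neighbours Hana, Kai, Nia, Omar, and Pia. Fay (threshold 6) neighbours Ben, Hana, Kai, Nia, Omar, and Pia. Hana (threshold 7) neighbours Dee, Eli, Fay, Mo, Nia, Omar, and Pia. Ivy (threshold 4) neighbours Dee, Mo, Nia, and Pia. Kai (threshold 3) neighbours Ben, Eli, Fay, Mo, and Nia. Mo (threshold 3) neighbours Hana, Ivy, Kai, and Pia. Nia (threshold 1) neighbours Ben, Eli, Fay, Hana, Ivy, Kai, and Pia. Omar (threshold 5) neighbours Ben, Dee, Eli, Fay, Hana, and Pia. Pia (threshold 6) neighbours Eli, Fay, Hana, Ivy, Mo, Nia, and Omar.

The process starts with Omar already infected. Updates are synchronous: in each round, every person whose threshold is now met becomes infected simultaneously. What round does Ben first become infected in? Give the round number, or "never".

2

Round 1 — Omar becomes infected (initial).
Round 2 — checking thresholds:
  Ben: 1 of 5 neighbours ≥ 1, becomes infected.
  Dee: 1 of 4 neighbours < 3, below threshold.
  Eli: 1 of 5 neighbours ≥ 1, becomes infected.
  Fay: 1 of 6 neighbours < 6, below threshold.
  Hana: 1 of 7 neighbours < 7, below threshold.
  Pia: 1 of 7 neighbours < 6, below threshold.
Round 3 — checking thresholds:
  Dee: 2 of 4 neighbours < 3, below threshold.
  Fay: 2 of 6 neighbours < 6, below threshold.
  Hana: 2 of 7 neighbours < 7, below threshold.
  Kai: 2 of 5 neighbours < 3, below threshold.
  Nia: 2 of 7 neighbours ≥ 1, becomes infected.
  Pia: 2 of 7 neighbours < 6, below threshold.
Round 4 — checking thresholds:
  Dee: 2 of 4 neighbours < 3, below threshold.
  Fay: 3 of 6 neighbours < 6, below threshold.
  Hana: 3 of 7 neighbours < 7, below threshold.
  Ivy: 1 of 4 neighbours < 4, below threshold.
  Kai: 3 of 5 neighbours ≥ 3, becomes infected.
  Pia: 3 of 7 neighbours < 6, below threshold.
Round 5 — no new infections; cascade stops.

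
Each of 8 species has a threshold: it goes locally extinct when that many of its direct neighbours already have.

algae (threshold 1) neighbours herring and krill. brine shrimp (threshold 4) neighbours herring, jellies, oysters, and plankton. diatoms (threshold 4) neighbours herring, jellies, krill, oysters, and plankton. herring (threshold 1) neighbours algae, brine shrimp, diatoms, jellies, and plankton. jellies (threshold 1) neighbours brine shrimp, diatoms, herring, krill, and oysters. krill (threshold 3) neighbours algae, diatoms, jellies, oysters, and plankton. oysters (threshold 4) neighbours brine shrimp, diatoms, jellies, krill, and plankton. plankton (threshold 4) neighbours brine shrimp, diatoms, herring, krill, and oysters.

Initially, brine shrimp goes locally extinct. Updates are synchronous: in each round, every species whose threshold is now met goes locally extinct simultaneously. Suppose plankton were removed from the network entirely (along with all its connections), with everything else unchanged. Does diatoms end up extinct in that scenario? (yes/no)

no

With plankton removed:
Round 1 — brine shrimp goes locally extinct (initial).
Round 2 — checking thresholds:
  herring: 1 of 4 neighbours ≥ 1, goes locally extinct.
  jellies: 1 of 5 neighbours ≥ 1, goes locally extinct.
  oysters: 1 of 4 neighbours < 4, holds.
Round 3 — checking thresholds:
  algae: 1 of 2 neighbours ≥ 1, goes locally extinct.
  diatoms: 2 of 4 neighbours < 4, holds.
  krill: 1 of 4 neighbours < 3, holds.
  oysters: 2 of 4 neighbours < 4, holds.
Round 4 — no new extinctions; cascade stops.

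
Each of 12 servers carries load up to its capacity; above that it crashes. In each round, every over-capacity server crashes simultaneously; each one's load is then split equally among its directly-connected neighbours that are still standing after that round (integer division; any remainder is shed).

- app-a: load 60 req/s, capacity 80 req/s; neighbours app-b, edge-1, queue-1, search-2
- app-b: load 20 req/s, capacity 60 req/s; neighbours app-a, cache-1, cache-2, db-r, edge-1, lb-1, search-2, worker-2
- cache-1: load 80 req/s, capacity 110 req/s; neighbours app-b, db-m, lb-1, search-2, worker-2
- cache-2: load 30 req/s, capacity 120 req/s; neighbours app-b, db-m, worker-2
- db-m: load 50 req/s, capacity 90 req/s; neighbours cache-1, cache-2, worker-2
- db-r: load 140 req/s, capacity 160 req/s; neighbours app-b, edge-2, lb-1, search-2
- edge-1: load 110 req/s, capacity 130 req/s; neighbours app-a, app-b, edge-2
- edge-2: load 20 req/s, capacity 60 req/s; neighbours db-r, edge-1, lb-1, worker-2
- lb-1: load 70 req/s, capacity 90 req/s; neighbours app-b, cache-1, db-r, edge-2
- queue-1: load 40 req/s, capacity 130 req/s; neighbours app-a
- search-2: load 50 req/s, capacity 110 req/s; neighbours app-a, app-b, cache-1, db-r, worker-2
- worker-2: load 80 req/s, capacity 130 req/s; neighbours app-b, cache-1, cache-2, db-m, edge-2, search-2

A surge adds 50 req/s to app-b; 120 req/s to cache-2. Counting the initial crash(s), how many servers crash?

12

Round 1 — app-b at 70 > 60; cache-2 at 150 > 120. app-b, cache-2 crash.
  app-b sheds 70 req/s to app-a, cache-1, db-r, edge-1, lb-1, search-2, worker-2: 10 each.
    app-a: 60+10 = 70 ≤ 80
    cache-1: 80+10 = 90 ≤ 110
    db-r: 140+10 = 150 ≤ 160
    edge-1: 110+10 = 120 ≤ 130
    lb-1: 70+10 = 80 ≤ 90
    search-2: 50+10 = 60 ≤ 110
    worker-2: 80+10 = 90 ≤ 130
  cache-2 sheds 150 req/s to db-m, worker-2: 75 each.
    db-m: 50+75 = 125 > 90
    worker-2: 90+75 = 165 > 130
Round 2 — db-m, worker-2 crash.
  db-m sheds 125 req/s to cache-1: 125 each.
    cache-1: 90+125 = 215 > 110
  worker-2 sheds 165 req/s to cache-1, edge-2, search-2: 55 each.
    cache-1: 215+55 = 270 > 110
    edge-2: 20+55 = 75 > 60
    search-2: 60+55 = 115 > 110
Round 3 — cache-1, edge-2, search-2 crash.
  cache-1 sheds 270 req/s to lb-1: 270 each.
    lb-1: 80+270 = 350 > 90
  edge-2 sheds 75 req/s to db-r, edge-1, lb-1: 25 each.
    db-r: 150+25 = 175 > 160
    edge-1: 120+25 = 145 > 130
    lb-1: 350+25 = 375 > 90
  search-2 sheds 115 req/s to app-a, db-r: 57 each (1 lost).
    app-a: 70+57 = 127 > 80
    db-r: 175+57 = 232 > 160
Round 4 — app-a, db-r, edge-1, lb-1 crash.
  app-a sheds 127 req/s to queue-1: 127 each.
    queue-1: 40+127 = 167 > 130
  db-r sheds 232 req/s: no online neighbours, lost.
  edge-1 sheds 145 req/s: no online neighbours, lost.
  lb-1 sheds 375 req/s: no online neighbours, lost.
Round 5 — queue-1 crashes.
  queue-1 sheds 167 req/s: no online neighbours, lost.
No further crashes.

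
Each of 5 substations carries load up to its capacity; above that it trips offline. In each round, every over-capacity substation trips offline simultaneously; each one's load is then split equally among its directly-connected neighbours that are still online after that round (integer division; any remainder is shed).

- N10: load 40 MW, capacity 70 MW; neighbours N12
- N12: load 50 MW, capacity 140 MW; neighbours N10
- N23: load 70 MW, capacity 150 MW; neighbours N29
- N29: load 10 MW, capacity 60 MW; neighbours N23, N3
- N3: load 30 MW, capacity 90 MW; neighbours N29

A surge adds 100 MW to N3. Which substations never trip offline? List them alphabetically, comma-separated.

N10, N12

Round 1 — N3 at 130 > 90. N3 trips offline.
  N3 sheds 130 MW to N29: 130 each.
    N29: 10+130 = 140 > 60
Round 2 — N29 trips offline.
  N29 sheds 140 MW to N23: 140 each.
    N23: 70+140 = 210 > 150
Round 3 — N23 trips offline.
  N23 sheds 210 MW: no online neighbours, lost.
No further trips.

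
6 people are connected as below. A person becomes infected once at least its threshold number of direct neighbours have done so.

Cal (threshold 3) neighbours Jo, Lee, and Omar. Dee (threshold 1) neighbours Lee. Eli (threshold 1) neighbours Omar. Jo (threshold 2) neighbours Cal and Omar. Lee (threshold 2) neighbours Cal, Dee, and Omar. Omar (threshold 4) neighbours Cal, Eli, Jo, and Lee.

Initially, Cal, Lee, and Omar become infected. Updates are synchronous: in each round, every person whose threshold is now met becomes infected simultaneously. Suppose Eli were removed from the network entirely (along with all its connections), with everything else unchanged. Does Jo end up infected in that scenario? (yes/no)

yes

With Eli removed:
Round 1 — Cal, Lee, Omar become infected (initial).
Round 2 — checking thresholds:
  Dee: 1 of 1 neighbours ≥ 1, becomes infected.
  Jo: 2 of 2 neighbours ≥ 2, becomes infected.
Round 3 — no new infections; cascade stops.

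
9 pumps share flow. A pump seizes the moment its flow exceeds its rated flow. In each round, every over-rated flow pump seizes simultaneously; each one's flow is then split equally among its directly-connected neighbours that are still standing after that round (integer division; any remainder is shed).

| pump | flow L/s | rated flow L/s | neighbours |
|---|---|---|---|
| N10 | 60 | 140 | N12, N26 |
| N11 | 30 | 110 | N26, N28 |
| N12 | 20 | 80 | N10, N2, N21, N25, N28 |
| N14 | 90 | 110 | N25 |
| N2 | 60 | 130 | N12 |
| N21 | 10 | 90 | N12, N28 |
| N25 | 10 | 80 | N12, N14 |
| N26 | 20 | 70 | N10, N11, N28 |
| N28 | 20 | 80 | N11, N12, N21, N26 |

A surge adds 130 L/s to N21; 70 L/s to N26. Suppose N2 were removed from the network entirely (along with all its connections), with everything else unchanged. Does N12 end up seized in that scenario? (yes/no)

With N2 removed:
Round 1 — N21 at 140 > 90; N26 at 90 > 70. N21, N26 seize.
  N21 sheds 140 L/s to N12, N28: 70 each.
    N12: 20+70 = 90 > 80
    N28: 20+70 = 90 > 80
  N26 sheds 90 L/s to N10, N11, N28: 30 each.
    N10: 60+30 = 90 ≤ 140
    N11: 30+30 = 60 ≤ 110
    N28: 90+30 = 120 > 80
Round 2 — N12, N28 seize.
  N12 sheds 90 L/s to N10, N25: 45 each.
    N10: 90+45 = 135 ≤ 140
    N25: 10+45 = 55 ≤ 80
  N28 sheds 120 L/s to N11: 120 each.
    N11: 60+120 = 180 > 110
Round 3 — N11 seizes.
  N11 sheds 180 L/s: no online neighbours, lost.
No further seizures.

yes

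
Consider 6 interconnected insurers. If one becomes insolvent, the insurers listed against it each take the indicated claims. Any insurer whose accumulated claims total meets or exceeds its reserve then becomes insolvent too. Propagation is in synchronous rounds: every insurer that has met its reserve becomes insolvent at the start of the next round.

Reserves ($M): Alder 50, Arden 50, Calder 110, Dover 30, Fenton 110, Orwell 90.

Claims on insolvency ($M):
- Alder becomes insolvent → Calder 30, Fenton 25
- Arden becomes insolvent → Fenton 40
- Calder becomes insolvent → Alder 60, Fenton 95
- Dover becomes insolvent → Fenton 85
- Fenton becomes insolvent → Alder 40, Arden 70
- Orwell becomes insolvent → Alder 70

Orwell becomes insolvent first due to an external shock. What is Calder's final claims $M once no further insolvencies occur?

Round 1 — Orwell becomes insolvent (initial).
  Alder: +70 → 70 ≥ 50
Round 2 — Alder becomes insolvent.
  Calder: +30 → 30 < 110
  Fenton: +25 → 25 < 110
No further insolvencies.

30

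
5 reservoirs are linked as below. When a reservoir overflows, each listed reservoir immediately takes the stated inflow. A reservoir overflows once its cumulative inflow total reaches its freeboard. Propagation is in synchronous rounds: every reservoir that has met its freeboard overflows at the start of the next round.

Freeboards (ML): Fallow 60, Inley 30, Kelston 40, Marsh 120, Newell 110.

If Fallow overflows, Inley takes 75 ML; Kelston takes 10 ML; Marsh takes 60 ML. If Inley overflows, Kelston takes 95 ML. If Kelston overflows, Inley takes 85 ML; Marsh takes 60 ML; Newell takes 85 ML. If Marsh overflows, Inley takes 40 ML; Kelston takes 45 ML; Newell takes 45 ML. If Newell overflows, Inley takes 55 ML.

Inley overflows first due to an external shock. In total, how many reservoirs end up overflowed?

Round 1 — Inley overflows (initial).
  Kelston: +95 → 95 ≥ 40
Round 2 — Kelston overflows.
  Marsh: +60 → 60 < 120
  Newell: +85 → 85 < 110
No further overflows.

2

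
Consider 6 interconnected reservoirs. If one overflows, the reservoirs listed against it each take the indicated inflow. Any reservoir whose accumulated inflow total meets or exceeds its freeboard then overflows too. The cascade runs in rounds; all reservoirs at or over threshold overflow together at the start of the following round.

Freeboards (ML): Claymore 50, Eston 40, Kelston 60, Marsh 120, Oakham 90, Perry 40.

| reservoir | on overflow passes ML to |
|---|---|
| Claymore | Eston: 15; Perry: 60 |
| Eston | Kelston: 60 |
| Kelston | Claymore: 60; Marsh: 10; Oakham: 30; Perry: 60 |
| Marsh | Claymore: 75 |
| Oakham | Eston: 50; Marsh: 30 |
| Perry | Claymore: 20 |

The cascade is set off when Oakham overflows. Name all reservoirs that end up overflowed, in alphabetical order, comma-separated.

Claymore, Eston, Kelston, Oakham, Perry

Round 1 — Oakham overflows (initial).
  Eston: +50 → 50 ≥ 40
  Marsh: +30 → 30 < 120
Round 2 — Eston overflows.
  Kelston: +60 → 60 ≥ 60
Round 3 — Kelston overflows.
  Claymore: +60 → 60 ≥ 50
  Marsh: +10 → 40 < 120
  Perry: +60 → 60 ≥ 40
Round 4 — Claymore, Perry overflow.
No further overflows.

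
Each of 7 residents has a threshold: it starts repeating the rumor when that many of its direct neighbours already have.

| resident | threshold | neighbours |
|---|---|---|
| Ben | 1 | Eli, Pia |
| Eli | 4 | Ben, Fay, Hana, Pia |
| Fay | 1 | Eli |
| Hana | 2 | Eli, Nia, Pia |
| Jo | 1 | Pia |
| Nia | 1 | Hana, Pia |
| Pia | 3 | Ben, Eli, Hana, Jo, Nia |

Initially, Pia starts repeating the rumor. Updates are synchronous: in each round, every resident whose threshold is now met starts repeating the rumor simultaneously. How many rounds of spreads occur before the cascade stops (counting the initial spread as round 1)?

Round 1 — Pia starts repeating the rumor (initial).
Round 2 — checking thresholds:
  Ben: 1 of 2 neighbours ≥ 1, starts repeating the rumor.
  Eli: 1 of 4 neighbours < 4, not yet.
  Hana: 1 of 3 neighbours < 2, not yet.
  Jo: 1 of 1 neighbours ≥ 1, starts repeating the rumor.
  Nia: 1 of 2 neighbours ≥ 1, starts repeating the rumor.
Round 3 — checking thresholds:
  Eli: 2 of 4 neighbours < 4, not yet.
  Hana: 2 of 3 neighbours ≥ 2, starts repeating the rumor.
Round 4 — no new spreads; cascade stops.

3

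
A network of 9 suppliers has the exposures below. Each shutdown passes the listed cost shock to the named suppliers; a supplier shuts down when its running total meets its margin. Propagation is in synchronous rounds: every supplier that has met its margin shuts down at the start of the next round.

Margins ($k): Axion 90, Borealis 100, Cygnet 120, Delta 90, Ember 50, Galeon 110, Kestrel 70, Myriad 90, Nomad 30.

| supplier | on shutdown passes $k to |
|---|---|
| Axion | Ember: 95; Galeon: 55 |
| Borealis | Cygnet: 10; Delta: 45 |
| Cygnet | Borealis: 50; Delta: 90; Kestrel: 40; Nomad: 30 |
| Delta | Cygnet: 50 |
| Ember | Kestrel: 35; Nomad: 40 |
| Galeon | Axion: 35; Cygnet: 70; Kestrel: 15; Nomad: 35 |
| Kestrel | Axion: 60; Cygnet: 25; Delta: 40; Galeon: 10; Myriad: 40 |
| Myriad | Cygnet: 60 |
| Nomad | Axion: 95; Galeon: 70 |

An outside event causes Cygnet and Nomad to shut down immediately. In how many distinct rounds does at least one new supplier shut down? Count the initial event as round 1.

Round 1 — Cygnet, Nomad shut down (initial).
  Axion: +95 → 95 ≥ 90
  Borealis: +50 → 50 < 100
  Delta: +90 → 90 ≥ 90
  Galeon: +70 → 70 < 110
  Kestrel: +40 → 40 < 70
Round 2 — Axion, Delta shut down.
  Ember: +95 → 95 ≥ 50
  Galeon: +55 → 125 ≥ 110
Round 3 — Ember, Galeon shut down.
  Kestrel: +35+15 → 90 ≥ 70
Round 4 — Kestrel shuts down.
  Myriad: +40 → 40 < 90
No further shutdowns.

4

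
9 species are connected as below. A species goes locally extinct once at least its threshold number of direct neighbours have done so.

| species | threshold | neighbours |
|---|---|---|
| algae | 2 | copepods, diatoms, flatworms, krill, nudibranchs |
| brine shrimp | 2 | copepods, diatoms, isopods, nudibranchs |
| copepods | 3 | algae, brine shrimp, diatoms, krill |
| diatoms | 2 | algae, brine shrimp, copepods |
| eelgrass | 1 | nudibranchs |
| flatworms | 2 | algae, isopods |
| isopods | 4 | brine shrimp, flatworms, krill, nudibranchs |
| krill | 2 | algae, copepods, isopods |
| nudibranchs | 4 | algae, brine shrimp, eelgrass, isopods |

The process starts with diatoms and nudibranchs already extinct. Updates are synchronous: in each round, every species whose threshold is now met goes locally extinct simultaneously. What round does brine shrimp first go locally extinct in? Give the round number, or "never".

2

Round 1 — diatoms, nudibranchs go locally extinct (initial).
Round 2 — checking thresholds:
  algae: 2 of 5 neighbours ≥ 2, goes locally extinct.
  brine shrimp: 2 of 4 neighbours ≥ 2, goes locally extinct.
  copepods: 1 of 4 neighbours < 3, not yet.
  eelgrass: 1 of 1 neighbours ≥ 1, goes locally extinct.
  isopods: 1 of 4 neighbours < 4, not yet.
Round 3 — checking thresholds:
  copepods: 3 of 4 neighbours ≥ 3, goes locally extinct.
  flatworms: 1 of 2 neighbours < 2, not yet.
  isopods: 2 of 4 neighbours < 4, not yet.
  krill: 1 of 3 neighbours < 2, not yet.
Round 4 — checking thresholds:
  flatworms: 1 of 2 neighbours < 2, not yet.
  isopods: 2 of 4 neighbours < 4, not yet.
  krill: 2 of 3 neighbours ≥ 2, goes locally extinct.
Round 5 — no new extinctions; cascade stops.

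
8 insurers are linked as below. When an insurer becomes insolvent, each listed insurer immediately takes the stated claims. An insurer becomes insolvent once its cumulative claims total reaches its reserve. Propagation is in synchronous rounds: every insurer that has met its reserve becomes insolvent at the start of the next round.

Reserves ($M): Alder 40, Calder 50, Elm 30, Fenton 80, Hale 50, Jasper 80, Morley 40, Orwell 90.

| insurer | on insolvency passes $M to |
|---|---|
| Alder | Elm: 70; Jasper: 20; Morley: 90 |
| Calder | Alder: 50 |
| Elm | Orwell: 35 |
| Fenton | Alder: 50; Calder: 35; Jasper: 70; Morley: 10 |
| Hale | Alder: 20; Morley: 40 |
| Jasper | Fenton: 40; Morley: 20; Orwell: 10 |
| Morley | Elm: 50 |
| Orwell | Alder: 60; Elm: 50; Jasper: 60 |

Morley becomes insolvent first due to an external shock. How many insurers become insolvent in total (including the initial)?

2

Round 1 — Morley becomes insolvent (initial).
  Elm: +50 → 50 ≥ 30
Round 2 — Elm becomes insolvent.
  Orwell: +35 → 35 < 90
No further insolvencies.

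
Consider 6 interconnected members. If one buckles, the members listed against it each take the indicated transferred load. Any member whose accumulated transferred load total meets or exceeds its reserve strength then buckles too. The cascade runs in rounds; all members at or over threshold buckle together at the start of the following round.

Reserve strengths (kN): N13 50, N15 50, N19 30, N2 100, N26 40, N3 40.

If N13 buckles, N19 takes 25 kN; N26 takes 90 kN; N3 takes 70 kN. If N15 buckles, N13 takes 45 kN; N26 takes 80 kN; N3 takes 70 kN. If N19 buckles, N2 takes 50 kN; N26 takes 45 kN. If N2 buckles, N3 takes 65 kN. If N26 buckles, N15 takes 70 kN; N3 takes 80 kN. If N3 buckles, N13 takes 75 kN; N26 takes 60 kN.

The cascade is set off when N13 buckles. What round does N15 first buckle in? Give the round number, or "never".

3

Round 1 — N13 buckles (initial).
  N19: +25 → 25 < 30
  N26: +90 → 90 ≥ 40
  N3: +70 → 70 ≥ 40
Round 2 — N26, N3 buckle.
  N15: +70 → 70 ≥ 50
Round 3 — N15 buckles.
No further bucklings.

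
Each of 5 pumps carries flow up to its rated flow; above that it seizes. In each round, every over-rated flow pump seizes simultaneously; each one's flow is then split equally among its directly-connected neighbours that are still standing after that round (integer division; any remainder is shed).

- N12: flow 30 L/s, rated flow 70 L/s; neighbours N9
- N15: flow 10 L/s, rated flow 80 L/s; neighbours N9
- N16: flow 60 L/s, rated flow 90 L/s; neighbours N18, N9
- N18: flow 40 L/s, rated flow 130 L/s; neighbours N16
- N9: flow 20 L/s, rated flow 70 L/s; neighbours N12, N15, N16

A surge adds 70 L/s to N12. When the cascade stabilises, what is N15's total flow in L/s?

Round 1 — N12 at 100 > 70. N12 seizes.
  N12 sheds 100 L/s to N9: 100 each.
    N9: 20+100 = 120 > 70
Round 2 — N9 seizes.
  N9 sheds 120 L/s to N15, N16: 60 each.
    N15: 10+60 = 70 ≤ 80
    N16: 60+60 = 120 > 90
Round 3 — N16 seizes.
  N16 sheds 120 L/s to N18: 120 each.
    N18: 40+120 = 160 > 130
Round 4 — N18 seizes.
  N18 sheds 160 L/s: no online neighbours, lost.
No further seizures.

70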